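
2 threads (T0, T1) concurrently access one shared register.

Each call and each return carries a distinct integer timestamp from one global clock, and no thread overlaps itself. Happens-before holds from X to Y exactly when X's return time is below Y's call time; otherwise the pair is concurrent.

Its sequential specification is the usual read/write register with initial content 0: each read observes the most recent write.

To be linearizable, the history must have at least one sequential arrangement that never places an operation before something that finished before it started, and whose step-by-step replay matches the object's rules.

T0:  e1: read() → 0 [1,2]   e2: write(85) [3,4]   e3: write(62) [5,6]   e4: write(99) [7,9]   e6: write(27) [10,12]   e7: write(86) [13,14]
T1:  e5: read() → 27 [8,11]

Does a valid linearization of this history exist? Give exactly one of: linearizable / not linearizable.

linearizable

a witness: e1, e2, e3, e4, e6, e5, e7
after step 1 (e1 read() → 0): value 0
after step 2 (e2 write(85)): value 85
after step 3 (e3 write(62)): value 62
after step 4 (e4 write(99)): value 99
after step 5 (e6 write(27)): value 27
after step 6 (e5 read() → 27): value 27
after step 7 (e7 write(86)): value 86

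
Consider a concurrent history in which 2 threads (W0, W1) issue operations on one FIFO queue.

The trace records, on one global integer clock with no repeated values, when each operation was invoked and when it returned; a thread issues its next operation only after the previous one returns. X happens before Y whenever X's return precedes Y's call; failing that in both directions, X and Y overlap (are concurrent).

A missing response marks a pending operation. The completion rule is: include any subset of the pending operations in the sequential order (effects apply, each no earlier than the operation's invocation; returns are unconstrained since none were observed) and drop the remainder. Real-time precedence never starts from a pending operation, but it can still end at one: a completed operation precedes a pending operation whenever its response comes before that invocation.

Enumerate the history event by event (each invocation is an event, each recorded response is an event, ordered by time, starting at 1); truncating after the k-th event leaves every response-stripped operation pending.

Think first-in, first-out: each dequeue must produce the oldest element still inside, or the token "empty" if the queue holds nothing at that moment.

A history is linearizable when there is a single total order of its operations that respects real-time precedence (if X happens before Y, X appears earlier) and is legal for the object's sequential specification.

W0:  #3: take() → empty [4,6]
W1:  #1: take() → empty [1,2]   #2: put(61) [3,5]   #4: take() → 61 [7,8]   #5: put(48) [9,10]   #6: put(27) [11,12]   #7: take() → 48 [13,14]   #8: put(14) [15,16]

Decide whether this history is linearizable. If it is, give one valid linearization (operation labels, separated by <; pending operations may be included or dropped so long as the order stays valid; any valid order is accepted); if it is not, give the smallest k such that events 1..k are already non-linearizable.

step 1: #1 take() → empty — queue <>
step 2: #3 take() → empty — queue <>
step 3: #2 put(61) — queue <61>
step 4: #4 take() → 61 — queue <>
step 5: #5 put(48) — queue <48>
step 6: #6 put(27) — queue <48,27>
step 7: #7 take() → 48 — queue <27>
step 8: #8 put(14) — queue <27,14>

linearizable — witness: #1 < #3 < #2 < #4 < #5 < #6 < #7 < #8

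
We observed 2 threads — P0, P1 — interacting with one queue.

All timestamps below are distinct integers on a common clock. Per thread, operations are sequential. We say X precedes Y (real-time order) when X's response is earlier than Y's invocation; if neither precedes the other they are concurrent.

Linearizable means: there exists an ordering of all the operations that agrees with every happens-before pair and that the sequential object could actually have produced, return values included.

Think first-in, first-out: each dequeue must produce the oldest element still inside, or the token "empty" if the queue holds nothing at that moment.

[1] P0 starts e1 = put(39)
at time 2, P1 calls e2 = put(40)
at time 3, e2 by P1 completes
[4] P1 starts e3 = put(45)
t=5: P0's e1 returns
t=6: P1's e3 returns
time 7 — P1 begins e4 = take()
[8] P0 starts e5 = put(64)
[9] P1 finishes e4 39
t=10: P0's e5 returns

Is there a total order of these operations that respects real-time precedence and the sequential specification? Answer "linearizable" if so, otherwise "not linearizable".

linearizable

witness order: e1, e2, e3, e4, e5
step 1: e1 put(39) — queue <39>
step 2: e2 put(40) — queue <39,40>
step 3: e3 put(45) — queue <39,40,45>
step 4: e4 take() → 39 — queue <40,45>
step 5: e5 put(64) — queue <40,45,64>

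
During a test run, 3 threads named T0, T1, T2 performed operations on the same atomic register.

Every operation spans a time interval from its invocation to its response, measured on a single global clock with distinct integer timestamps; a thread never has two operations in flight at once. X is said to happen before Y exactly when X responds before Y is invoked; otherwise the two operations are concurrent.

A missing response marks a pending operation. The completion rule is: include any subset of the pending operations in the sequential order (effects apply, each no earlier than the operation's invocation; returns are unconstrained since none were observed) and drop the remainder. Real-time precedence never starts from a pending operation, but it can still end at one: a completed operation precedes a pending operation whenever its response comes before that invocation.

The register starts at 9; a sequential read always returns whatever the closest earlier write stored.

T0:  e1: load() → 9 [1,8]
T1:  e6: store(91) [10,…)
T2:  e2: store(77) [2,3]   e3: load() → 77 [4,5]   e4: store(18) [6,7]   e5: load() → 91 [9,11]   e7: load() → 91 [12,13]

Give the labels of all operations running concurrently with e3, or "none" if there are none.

e1

e3 runs from 4 to 5; window-overlapping ops are concurrent
e1 [1,8]: concurrent
e2 [2,3]: before
e4 [6,7]: after
e5 [9,11]: after
e6 [10,…): after
e7 [12,13]: after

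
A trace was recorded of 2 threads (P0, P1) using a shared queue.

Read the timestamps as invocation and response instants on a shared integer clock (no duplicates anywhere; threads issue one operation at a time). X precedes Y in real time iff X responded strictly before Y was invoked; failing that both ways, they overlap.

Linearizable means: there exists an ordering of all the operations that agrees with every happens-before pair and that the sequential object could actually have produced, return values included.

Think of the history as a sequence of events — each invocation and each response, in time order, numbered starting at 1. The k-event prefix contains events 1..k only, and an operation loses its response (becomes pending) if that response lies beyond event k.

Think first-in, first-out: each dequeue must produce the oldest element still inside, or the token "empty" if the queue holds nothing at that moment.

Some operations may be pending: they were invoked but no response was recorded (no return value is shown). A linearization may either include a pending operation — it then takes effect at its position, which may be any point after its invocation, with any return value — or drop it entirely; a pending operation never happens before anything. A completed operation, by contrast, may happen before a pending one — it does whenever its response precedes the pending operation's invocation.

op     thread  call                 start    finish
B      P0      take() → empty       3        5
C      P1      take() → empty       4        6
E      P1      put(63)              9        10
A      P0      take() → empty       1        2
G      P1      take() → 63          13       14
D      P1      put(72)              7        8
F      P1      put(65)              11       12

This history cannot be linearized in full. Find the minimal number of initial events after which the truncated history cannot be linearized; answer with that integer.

14

events 1..13 are linearizable; a witness order is A, B, C, D, E, F:
after step 1 (A take() → empty): queue <>
after step 2 (B take() → empty): queue <>
after step 3 (C take() → empty): queue <>
after step 4 (D put(72)): queue <72>
after step 5 (E put(63)): queue <72,63>
after step 6 (F put(65)): queue <72,63,65>
at event 14 (G's time-14 response) nothing linearizes any more
take A, B, C, D, E, F, G: step 7 already fails, because G take() → 63 cannot occur there
take A, C, B, D, E, F, G: step 7 already fails, because G take() → 63 cannot occur there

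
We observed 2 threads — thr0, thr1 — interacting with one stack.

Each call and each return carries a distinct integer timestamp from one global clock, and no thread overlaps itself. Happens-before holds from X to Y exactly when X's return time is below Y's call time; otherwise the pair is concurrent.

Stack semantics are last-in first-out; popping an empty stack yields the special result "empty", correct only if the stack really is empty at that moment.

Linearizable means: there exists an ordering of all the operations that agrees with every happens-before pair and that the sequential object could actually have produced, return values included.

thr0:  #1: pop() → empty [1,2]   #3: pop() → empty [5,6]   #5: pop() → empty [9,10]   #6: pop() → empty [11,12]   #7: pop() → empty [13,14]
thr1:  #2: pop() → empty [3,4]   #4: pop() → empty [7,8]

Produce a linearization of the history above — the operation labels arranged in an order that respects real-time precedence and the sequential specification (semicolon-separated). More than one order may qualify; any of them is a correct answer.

1. #1 pop() → empty, leaving stack <>
2. #2 pop() → empty, leaving stack <>
3. #3 pop() → empty, leaving stack <>
4. #4 pop() → empty, leaving stack <>
5. #5 pop() → empty, leaving stack <>
6. #6 pop() → empty, leaving stack <>
7. #7 pop() → empty, leaving stack <>

#1; #2; #3; #4; #5; #6; #7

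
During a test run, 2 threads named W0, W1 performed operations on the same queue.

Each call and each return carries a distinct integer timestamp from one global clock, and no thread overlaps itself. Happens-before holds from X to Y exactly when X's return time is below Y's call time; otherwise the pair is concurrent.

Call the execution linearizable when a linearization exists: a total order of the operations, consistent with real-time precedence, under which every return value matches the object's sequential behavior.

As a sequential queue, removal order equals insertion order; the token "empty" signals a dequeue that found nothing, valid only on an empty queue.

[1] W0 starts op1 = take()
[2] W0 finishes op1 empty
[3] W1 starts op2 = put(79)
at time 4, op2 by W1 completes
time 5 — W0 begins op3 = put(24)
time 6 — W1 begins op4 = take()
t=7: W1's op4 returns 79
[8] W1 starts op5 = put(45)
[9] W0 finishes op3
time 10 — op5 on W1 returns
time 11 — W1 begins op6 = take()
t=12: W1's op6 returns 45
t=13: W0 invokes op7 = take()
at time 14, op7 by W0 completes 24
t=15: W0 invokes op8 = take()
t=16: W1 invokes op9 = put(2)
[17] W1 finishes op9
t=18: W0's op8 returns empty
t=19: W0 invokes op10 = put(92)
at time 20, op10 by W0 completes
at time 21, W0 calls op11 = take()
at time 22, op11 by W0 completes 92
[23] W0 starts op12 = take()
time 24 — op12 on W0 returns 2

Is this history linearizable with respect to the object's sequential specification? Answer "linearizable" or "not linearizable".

through event 21 a valid linearization exists; event 22 (op11 responding at time 22) ends that
the 11 completed operations admit 6 real-time orders; each fails the queue replay
sample order op1, op2, op3, op4, op5, op6, op7, op8, op9, op10, op11 stalls at step 6 — op6 take() → 45 has no legal effect
sample order op1, op2, op3, op4, op5, op6, op7, op9, op8, op10, op11 stalls at step 6 — op6 take() → 45 has no legal effect

not linearizable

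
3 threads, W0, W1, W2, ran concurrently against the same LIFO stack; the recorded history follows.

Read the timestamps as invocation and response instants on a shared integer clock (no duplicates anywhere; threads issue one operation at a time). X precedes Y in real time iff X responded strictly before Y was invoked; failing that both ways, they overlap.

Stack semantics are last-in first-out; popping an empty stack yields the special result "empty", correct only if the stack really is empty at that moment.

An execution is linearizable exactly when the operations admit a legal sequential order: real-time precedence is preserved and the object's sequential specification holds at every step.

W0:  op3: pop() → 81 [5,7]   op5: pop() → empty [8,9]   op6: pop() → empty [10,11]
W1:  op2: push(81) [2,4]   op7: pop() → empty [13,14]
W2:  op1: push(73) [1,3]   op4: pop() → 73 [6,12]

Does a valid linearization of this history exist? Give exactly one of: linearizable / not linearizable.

one valid linearization: op1, op2, op3, op4, op5, op6, op7
after step 1 (op1 push(73)): stack <73>
after step 2 (op2 push(81)): stack <73,81>
after step 3 (op3 pop() → 81): stack <73>
after step 4 (op4 pop() → 73): stack <>
after step 5 (op5 pop() → empty): stack <>
after step 6 (op6 pop() → empty): stack <>
after step 7 (op7 pop() → empty): stack <>

linearizable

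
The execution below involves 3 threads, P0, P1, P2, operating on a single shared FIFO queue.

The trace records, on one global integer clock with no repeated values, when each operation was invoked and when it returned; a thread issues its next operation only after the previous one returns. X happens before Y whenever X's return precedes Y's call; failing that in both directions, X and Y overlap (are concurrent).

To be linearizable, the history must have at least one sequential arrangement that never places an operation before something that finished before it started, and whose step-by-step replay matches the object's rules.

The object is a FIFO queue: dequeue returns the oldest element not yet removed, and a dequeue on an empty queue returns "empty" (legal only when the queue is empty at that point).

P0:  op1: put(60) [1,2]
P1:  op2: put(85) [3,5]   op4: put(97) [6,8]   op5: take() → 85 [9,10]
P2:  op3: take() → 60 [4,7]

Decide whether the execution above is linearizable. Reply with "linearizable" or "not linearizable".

one valid linearization: op1, op2, op3, op4, op5
1. op1 put(60), leaving queue <60>
2. op2 put(85), leaving queue <60,85>
3. op3 take() → 60, leaving queue <85>
4. op4 put(97), leaving queue <85,97>
5. op5 take() → 85, leaving queue <97>

linearizable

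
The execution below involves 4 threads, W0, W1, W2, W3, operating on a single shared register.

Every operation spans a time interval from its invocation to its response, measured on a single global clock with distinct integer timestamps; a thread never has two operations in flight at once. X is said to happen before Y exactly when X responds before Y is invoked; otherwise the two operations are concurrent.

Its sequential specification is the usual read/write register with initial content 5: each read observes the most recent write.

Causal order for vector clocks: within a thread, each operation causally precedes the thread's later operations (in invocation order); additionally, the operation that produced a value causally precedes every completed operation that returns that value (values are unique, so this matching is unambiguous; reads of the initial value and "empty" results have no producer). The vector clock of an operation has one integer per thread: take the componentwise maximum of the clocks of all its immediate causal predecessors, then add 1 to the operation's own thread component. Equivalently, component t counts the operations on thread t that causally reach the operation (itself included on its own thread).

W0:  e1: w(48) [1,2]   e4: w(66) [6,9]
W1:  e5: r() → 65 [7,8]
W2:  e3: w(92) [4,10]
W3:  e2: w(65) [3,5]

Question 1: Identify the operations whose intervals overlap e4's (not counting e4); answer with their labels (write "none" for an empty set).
e4 spans [6,9]; an op avoiding the whole window 6..9 is ordered, any other is concurrent
e1 [1,2]: before
e2 [3,5]: before
e3 [4,10]: concurrent
e5 [7,8]: concurrent

e3, e5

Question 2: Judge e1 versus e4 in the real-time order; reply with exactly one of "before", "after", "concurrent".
e1 spans [1,2], e4 spans [6,9]
resp(e1)=2 < inv(e4)=6

before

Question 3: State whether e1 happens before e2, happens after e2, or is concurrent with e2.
e1 spans [1,2], e2 spans [3,5]
resp(e1)=2 < inv(e2)=3

before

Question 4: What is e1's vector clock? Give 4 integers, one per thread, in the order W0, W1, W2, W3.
VC(e2, invoked at 3): no causal predecessors; +1 on W3 → (0, 0, 0, 1)
VC(e3, invoked at 4): no causal predecessors; +1 on W2 → (0, 0, 1, 0)
VC(e1, invoked at 1): no causal predecessors; +1 on W0 → (1, 0, 0, 0)
invoked at 7, e5 merges VC(e2)=(0, 0, 0, 1) and bumps W1's slot → (0, 1, 0, 1)
invoked at 6, e4 merges VC(e1)=(1, 0, 0, 0) and bumps W0's slot → (2, 0, 0, 0)
target: VC(e1) = (1, 0, 0, 0)

(1, 0, 0, 0)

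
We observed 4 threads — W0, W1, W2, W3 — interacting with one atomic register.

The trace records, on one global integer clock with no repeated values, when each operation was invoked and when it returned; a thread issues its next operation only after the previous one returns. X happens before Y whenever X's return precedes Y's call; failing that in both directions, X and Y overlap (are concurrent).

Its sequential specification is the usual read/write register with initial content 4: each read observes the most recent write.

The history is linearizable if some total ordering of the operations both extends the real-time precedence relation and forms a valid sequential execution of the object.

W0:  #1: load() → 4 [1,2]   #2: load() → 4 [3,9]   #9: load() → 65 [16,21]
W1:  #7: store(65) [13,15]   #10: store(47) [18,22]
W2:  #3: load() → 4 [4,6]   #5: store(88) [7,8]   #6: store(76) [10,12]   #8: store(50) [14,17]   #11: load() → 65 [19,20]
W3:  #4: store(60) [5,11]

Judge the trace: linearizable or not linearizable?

a witness: #1, #2, #3, #4, #5, #6, #8, #7, #9, #11, #10
1. #1 load() → 4, leaving value 4
2. #2 load() → 4, leaving value 4
3. #3 load() → 4, leaving value 4
4. #4 store(60), leaving value 60
5. #5 store(88), leaving value 88
6. #6 store(76), leaving value 76
7. #8 store(50), leaving value 50
8. #7 store(65), leaving value 65
9. #9 load() → 65, leaving value 65
10. #11 load() → 65, leaving value 65
11. #10 store(47), leaving value 47

linearizable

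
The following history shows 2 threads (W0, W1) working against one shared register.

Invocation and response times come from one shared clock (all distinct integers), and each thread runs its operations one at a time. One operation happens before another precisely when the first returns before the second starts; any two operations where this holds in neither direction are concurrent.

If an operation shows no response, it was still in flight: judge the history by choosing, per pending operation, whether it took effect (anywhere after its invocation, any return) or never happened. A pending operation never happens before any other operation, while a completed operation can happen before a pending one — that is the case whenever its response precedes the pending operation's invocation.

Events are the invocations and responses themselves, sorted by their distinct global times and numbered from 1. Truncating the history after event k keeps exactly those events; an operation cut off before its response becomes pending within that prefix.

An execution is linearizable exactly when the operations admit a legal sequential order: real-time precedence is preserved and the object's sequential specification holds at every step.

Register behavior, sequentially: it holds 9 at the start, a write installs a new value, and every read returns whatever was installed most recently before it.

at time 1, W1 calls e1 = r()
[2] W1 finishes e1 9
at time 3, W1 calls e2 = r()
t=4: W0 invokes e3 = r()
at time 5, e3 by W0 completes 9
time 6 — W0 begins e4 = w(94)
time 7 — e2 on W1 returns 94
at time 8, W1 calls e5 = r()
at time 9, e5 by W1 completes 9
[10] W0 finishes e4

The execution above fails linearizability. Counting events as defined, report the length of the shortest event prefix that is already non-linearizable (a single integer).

a valid linearization of events 1..8 exists, for instance e1, e3, e4, e2:
step 1: e1 r() → 9 — value 9
step 2: e3 r() → 9 — value 9
step 3: e4 w(94) (pending, included) — value 94
step 4: e2 r() → 94 — value 94
once event 9 joins (e5's response, time 9), exhaustive search finds no witness
completion choices over the 1 pending operation (e4) were checked; none helps
one such order, e1, e2, e3, e5 (pending dropped), breaks at step 2 where e2 r() → 94 is illegal
one such order, e1, e3, e2, e5 (pending dropped), breaks at step 3 where e2 r() → 94 is illegal

9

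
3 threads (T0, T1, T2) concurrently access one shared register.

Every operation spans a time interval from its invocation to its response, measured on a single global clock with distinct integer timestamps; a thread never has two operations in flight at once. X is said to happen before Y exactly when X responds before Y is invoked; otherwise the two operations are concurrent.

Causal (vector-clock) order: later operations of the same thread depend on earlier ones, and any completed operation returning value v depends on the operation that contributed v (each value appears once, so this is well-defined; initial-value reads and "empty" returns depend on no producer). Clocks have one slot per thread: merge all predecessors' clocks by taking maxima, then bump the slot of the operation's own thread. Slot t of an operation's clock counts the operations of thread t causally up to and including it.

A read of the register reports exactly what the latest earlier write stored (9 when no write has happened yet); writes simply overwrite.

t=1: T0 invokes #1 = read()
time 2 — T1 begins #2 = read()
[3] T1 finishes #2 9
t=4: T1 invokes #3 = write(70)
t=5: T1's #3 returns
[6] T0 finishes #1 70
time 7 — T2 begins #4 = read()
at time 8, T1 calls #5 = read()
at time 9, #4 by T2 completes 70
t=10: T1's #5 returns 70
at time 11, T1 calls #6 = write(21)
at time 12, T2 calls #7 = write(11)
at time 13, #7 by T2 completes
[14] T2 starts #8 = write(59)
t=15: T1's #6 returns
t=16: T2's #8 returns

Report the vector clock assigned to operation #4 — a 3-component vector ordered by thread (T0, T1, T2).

(0, 2, 1)

invoked at 2, #2 has no predecessors; its own T1 bump gives (0, 1, 0)
from VC(#2)=(0, 1, 0), #3 (invoked 4) maxes components and bumps T1 → (0, 2, 0)
from VC(#3)=(0, 2, 0), #4 (invoked 7) maxes components and bumps T2 → (0, 2, 1)
from VC(#3)=(0, 2, 0), #5 (invoked 8) maxes components and bumps T1 → (0, 3, 0)
from VC(#3)=(0, 2, 0), #1 (invoked 1) maxes components and bumps T0 → (1, 2, 0)
from VC(#4)=(0, 2, 1), #7 (invoked 12) maxes components and bumps T2 → (0, 2, 2)
from VC(#5)=(0, 3, 0), #6 (invoked 11) maxes components and bumps T1 → (0, 4, 0)
from VC(#7)=(0, 2, 2), #8 (invoked 14) maxes components and bumps T2 → (0, 2, 3)
target: VC(#4) = (0, 2, 1)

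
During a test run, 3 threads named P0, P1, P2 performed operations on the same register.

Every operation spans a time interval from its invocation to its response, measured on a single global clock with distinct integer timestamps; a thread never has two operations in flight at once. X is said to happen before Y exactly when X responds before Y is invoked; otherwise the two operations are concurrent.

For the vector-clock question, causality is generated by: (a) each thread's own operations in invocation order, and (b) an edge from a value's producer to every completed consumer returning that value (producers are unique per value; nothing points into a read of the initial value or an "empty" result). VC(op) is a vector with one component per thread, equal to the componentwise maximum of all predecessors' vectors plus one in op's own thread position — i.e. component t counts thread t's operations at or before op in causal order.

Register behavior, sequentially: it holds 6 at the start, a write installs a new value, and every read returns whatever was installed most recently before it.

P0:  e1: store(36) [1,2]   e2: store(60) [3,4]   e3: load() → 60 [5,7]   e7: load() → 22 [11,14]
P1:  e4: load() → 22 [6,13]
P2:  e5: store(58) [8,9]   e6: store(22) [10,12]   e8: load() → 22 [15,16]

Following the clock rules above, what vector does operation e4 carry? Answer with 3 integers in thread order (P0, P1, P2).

e5, invoked 8, has no incoming edges; only P2's bump applies → (0, 0, 1)
e1, invoked 1, has no incoming edges; only P0's bump applies → (1, 0, 0)
invoked at 10, e6 merges VC(e5)=(0, 0, 1) and bumps P2's slot → (0, 0, 2)
invoked at 3, e2 merges VC(e1)=(1, 0, 0) and bumps P0's slot → (2, 0, 0)
invoked at 15, e8 merges VC(e6)=(0, 0, 2) and bumps P2's slot → (0, 0, 3)
invoked at 6, e4 merges VC(e6)=(0, 0, 2) and bumps P1's slot → (0, 1, 2)
invoked at 5, e3 merges VC(e2)=(2, 0, 0) and bumps P0's slot → (3, 0, 0)
invoked at 11, e7 merges VC(e3)=(3, 0, 0), VC(e6)=(0, 0, 2) and bumps P0's slot → (4, 0, 2)
target: VC(e4) = (0, 1, 2)

(0, 1, 2)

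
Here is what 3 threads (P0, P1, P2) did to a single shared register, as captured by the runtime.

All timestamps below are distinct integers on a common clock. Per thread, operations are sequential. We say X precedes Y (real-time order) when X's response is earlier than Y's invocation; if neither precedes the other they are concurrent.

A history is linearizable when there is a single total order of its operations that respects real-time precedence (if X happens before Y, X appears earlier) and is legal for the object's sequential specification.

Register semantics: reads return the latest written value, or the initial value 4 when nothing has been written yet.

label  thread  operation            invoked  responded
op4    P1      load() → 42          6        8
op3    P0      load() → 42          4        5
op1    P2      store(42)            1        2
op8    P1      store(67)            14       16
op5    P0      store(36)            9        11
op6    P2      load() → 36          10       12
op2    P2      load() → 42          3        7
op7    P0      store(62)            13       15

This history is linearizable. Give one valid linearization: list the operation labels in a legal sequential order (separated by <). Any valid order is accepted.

op1 < op2 < op3 < op4 < op5 < op6 < op7 < op8

after step 1 (op1 store(42)): value 42
after step 2 (op2 load() → 42): value 42
after step 3 (op3 load() → 42): value 42
after step 4 (op4 load() → 42): value 42
after step 5 (op5 store(36)): value 36
after step 6 (op6 load() → 36): value 36
after step 7 (op7 store(62)): value 62
after step 8 (op8 store(67)): value 67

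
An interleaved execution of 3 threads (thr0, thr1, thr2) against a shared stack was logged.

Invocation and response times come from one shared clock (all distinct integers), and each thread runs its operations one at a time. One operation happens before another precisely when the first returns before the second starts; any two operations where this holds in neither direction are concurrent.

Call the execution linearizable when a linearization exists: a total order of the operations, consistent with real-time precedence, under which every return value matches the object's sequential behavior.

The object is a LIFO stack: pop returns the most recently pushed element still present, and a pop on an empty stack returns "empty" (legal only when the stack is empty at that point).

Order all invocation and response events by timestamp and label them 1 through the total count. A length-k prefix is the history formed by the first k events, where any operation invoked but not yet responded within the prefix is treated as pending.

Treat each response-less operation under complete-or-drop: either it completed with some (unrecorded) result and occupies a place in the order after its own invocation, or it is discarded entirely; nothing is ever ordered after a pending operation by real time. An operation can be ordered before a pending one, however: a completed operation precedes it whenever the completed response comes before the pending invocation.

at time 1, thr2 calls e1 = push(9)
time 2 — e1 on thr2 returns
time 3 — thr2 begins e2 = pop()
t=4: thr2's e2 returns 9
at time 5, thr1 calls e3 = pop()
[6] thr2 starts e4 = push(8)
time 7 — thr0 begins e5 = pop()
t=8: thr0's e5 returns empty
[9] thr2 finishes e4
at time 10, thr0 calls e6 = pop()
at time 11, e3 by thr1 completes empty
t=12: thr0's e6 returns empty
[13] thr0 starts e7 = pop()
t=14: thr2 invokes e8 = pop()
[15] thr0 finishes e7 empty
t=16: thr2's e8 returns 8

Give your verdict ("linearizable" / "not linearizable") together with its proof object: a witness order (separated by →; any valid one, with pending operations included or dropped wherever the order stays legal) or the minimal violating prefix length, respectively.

not linearizable — minimal violating prefix: 12 events

already the first 12 events (up to e6's response at time 12) admit no linearization; the first 11 still do
all 8 real-time-respecting orders fail — 6 completed stack operations, no legal replay
sample order e1, e2, e3, e4, e5, e6 stalls at step 5 — e5 pop() → empty has no legal effect
sample order e1, e2, e3, e5, e4, e6 stalls at step 6 — e6 pop() → empty has no legal effect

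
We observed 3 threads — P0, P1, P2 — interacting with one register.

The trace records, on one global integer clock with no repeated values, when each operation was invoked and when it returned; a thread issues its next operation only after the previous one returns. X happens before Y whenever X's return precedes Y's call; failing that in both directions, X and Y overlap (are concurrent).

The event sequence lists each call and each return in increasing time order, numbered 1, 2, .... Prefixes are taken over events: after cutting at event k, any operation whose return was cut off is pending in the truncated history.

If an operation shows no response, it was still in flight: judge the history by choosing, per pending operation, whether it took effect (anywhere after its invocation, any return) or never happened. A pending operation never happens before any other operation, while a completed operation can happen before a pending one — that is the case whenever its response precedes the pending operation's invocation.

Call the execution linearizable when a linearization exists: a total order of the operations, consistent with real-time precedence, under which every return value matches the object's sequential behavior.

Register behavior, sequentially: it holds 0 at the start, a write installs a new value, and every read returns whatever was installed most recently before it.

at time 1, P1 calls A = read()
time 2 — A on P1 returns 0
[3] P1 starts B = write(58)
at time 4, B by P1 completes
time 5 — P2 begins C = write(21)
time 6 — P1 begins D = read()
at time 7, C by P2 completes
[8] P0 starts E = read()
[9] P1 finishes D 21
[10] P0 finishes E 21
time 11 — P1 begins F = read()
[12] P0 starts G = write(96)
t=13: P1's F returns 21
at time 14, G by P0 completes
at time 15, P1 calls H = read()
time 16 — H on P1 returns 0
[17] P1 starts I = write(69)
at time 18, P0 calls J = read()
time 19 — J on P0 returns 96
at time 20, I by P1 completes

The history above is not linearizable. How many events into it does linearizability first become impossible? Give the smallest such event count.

16

events 1..15 are linearizable; a witness order is A, B, C, D, E, F, G:
step 1: A read() → 0 — value 0
step 2: B write(58) — value 58
step 3: C write(21) — value 21
step 4: D read() → 21 — value 21
step 5: E read() → 21 — value 21
step 6: F read() → 21 — value 21
step 7: G write(96) — value 96
with event 16 included (H responding at time 16), all real-time-consistent orders fail
take A, B, C, D, E, F, G, H: step 8 already fails, because H read() → 0 cannot occur there
take A, B, C, D, E, G, F, H: step 7 already fails, because F read() → 21 cannot occur there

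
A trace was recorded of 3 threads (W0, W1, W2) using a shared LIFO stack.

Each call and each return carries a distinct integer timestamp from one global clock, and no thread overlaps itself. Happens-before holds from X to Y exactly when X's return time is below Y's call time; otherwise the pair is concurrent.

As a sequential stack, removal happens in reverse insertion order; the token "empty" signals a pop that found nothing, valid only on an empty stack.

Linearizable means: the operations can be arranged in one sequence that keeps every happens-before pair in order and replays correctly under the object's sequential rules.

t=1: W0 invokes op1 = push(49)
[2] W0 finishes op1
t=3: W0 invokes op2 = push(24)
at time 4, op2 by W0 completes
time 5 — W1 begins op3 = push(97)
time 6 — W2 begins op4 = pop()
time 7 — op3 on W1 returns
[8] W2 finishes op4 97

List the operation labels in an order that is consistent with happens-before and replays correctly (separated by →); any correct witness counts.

op1 → op2 → op3 → op4

1. op1 push(49), leaving stack <49>
2. op2 push(24), leaving stack <49,24>
3. op3 push(97), leaving stack <49,24,97>
4. op4 pop() → 97, leaving stack <49,24>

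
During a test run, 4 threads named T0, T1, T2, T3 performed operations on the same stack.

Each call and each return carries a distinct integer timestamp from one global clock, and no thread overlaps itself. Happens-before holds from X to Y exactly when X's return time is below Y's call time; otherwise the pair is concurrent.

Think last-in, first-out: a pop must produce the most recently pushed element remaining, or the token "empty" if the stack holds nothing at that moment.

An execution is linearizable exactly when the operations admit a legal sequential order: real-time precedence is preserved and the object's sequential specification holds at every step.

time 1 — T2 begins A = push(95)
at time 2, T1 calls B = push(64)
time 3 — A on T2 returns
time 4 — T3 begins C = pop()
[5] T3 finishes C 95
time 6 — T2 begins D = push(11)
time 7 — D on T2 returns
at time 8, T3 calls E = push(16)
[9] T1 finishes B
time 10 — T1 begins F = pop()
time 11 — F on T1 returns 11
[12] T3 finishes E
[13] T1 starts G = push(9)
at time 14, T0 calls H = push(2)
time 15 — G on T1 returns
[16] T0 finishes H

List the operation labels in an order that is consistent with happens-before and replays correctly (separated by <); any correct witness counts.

A < C < B < D < F < E < G < H

1. A push(95), leaving stack <95>
2. C pop() → 95, leaving stack <>
3. B push(64), leaving stack <64>
4. D push(11), leaving stack <64,11>
5. F pop() → 11, leaving stack <64>
6. E push(16), leaving stack <64,16>
7. G push(9), leaving stack <64,16,9>
8. H push(2), leaving stack <64,16,9,2>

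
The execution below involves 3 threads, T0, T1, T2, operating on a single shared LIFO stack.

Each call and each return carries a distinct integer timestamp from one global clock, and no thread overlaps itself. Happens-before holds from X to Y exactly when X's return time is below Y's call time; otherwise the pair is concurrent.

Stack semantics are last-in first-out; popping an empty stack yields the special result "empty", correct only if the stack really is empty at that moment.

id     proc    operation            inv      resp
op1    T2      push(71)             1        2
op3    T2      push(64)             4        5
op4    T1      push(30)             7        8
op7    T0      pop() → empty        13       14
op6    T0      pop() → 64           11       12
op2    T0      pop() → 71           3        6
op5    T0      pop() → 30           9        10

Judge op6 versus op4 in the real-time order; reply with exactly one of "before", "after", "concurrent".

op6 spans [11,12], op4 spans [7,8]
resp(op4)=8 < inv(op6)=11

after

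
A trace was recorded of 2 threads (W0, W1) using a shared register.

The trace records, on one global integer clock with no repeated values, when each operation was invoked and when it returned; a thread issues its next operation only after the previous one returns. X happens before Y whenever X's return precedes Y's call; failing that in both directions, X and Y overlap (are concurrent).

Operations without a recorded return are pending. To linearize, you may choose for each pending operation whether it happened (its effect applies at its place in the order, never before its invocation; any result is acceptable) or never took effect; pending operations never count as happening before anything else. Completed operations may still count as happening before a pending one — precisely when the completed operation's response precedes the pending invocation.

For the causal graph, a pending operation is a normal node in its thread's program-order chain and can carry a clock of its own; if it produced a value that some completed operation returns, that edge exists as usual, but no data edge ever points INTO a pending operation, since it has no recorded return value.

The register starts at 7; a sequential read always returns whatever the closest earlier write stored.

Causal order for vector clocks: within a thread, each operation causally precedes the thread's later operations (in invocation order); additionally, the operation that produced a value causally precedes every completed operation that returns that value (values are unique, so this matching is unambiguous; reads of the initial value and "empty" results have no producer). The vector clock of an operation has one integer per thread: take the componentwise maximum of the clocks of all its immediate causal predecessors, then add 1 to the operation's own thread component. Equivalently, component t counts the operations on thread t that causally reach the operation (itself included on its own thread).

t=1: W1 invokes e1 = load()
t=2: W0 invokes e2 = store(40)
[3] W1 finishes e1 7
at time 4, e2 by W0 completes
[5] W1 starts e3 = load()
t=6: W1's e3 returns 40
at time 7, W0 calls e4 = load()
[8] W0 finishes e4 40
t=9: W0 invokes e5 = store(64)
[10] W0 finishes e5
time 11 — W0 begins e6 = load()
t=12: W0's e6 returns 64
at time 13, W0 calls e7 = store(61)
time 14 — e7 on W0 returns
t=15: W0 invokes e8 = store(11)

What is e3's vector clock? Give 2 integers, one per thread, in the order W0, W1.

(1, 2)

e1 (invocation 1): nothing precedes it; W1's component alone gives (0, 1)
e2 (invocation 2): nothing precedes it; W0's component alone gives (1, 0)
merge at e4 (invoked 7): VC(e2)=(1, 0), own-thread bump on W0 → (2, 0)
merge at e3 (invoked 5): VC(e1)=(0, 1), VC(e2)=(1, 0), own-thread bump on W1 → (1, 2)
merge at e5 (invoked 9): VC(e4)=(2, 0), own-thread bump on W0 → (3, 0)
merge at e6 (invoked 11): VC(e5)=(3, 0), own-thread bump on W0 → (4, 0)
merge at e7 (invoked 13): VC(e6)=(4, 0), own-thread bump on W0 → (5, 0)
merge at e8 (invoked 15): VC(e7)=(5, 0), own-thread bump on W0 → (6, 0)
target: VC(e3) = (1, 2)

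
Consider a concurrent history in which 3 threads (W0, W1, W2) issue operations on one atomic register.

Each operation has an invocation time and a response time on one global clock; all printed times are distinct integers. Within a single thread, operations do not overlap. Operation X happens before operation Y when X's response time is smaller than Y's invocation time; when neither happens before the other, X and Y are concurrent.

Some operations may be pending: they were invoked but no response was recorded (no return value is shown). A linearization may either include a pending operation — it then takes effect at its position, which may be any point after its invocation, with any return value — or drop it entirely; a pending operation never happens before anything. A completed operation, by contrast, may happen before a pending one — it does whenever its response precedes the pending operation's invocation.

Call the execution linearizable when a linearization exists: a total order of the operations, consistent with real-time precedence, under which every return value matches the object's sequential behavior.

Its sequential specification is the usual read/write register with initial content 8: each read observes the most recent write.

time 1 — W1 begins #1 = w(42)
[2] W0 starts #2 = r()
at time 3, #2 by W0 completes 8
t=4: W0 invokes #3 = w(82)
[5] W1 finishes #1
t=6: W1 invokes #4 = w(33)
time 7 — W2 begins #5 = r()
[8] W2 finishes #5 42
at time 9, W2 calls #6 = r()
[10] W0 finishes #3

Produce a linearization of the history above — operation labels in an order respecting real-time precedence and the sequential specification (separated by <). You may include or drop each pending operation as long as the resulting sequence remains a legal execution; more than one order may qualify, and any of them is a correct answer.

step 1: #2 r() → 8 — value 8
step 2: #1 w(42) — value 42
step 3: #5 r() → 42 — value 42
step 4: #3 w(82) — value 82

#2 < #1 < #5 < #3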